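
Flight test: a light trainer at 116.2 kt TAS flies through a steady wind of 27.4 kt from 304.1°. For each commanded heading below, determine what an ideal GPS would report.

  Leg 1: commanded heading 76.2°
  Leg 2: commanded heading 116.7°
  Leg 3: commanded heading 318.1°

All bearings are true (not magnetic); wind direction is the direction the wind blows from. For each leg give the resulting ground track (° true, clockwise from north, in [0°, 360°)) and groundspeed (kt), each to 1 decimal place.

Leg 1: heading 76.2°; drift +8.6° → track 84.8°, groundspeed 136.1 kt
Leg 2: heading 116.7°; drift +1.4° → track 118.1°, groundspeed 143.4 kt
Leg 3: heading 318.1°; drift +4.2° → track 322.3°, groundspeed 89.9 kt

Leg 1: track=84.8°, groundspeed=136.1 kt
Leg 2: track=118.1°, groundspeed=143.4 kt
Leg 3: track=322.3°, groundspeed=89.9 kt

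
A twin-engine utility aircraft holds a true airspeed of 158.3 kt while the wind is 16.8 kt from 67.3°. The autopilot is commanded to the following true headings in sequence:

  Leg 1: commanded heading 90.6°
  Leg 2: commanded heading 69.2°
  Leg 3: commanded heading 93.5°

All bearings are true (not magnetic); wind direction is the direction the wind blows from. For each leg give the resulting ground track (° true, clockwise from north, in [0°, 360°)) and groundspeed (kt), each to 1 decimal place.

Leg 1: heading 90.6°; drift +2.7° → track 93.3°, groundspeed 143.0 kt
Leg 2: heading 69.2°; drift +0.2° → track 69.4°, groundspeed 141.5 kt
Leg 3: heading 93.5°; drift +3.0° → track 96.5°, groundspeed 143.4 kt

Leg 1: track=93.3°, groundspeed=143.0 kt
Leg 2: track=69.4°, groundspeed=141.5 kt
Leg 3: track=96.5°, groundspeed=143.4 kt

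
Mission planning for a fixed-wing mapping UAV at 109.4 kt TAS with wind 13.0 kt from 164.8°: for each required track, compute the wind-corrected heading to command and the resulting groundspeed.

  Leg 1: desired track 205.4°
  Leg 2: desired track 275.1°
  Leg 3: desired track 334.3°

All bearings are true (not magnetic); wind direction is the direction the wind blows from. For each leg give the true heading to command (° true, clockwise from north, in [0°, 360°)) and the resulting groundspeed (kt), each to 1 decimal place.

Leg 1: desired track 205.4°; wind correction -4.4° → command heading 201.0°, groundspeed 99.2 kt
Leg 2: desired track 275.1°; wind correction -6.4° → command heading 268.7°, groundspeed 113.2 kt
Leg 3: desired track 334.3°; wind correction -1.2° → command heading 333.1°, groundspeed 122.2 kt

Leg 1: heading=201.0°, groundspeed=99.2 kt
Leg 2: heading=268.7°, groundspeed=113.2 kt
Leg 3: heading=333.1°, groundspeed=122.2 kt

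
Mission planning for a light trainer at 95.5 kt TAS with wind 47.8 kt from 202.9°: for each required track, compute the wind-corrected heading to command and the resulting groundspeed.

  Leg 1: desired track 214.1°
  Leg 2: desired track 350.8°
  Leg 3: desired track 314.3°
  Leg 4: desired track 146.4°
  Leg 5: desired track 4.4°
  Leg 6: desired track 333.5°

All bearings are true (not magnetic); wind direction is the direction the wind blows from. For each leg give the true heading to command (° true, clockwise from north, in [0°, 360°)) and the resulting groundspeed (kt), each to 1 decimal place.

Leg 1: desired track 214.1°; wind correction -5.6° → command heading 208.5°, groundspeed 48.2 kt
Leg 2: desired track 350.8°; wind correction -15.4° → command heading 335.4°, groundspeed 132.6 kt
Leg 3: desired track 314.3°; wind correction -27.8° → command heading 286.5°, groundspeed 101.9 kt
Leg 4: desired track 146.4°; wind correction +24.7° → command heading 171.1°, groundspeed 60.4 kt
Leg 5: desired track 4.4°; wind correction -9.1° → command heading 355.3°, groundspeed 139.6 kt
Leg 6: desired track 333.5°; wind correction -22.3° → command heading 311.2°, groundspeed 119.4 kt

Leg 1: heading=208.5°, groundspeed=48.2 kt
Leg 2: heading=335.4°, groundspeed=132.6 kt
Leg 3: heading=286.5°, groundspeed=101.9 kt
Leg 4: heading=171.1°, groundspeed=60.4 kt
Leg 5: heading=355.3°, groundspeed=139.6 kt
Leg 6: heading=311.2°, groundspeed=119.4 kt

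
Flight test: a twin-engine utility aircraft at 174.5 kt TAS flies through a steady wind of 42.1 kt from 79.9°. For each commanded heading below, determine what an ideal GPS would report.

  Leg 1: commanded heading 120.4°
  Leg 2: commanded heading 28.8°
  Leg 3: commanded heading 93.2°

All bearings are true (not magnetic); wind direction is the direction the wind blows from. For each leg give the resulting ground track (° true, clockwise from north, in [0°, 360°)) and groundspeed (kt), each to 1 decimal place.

Leg 1: track=131.3°, groundspeed=145.1 kt
Leg 2: track=16.3°, groundspeed=151.6 kt
Leg 3: track=97.3°, groundspeed=133.9 kt

Leg 1: heading 120.4°; drift +10.9° → track 131.3°, groundspeed 145.1 kt
Leg 2: heading 28.8°; drift -12.5° → track 16.3°, groundspeed 151.6 kt
Leg 3: heading 93.2°; drift +4.1° → track 97.3°, groundspeed 133.9 kt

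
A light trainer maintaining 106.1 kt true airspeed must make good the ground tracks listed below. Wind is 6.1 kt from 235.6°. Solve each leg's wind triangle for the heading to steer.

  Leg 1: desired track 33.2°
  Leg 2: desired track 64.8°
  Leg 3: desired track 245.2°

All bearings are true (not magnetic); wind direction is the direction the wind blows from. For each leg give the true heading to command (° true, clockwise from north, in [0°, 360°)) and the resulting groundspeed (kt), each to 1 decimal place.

Leg 1: heading=31.9°, groundspeed=111.7 kt
Leg 2: heading=65.3°, groundspeed=112.1 kt
Leg 3: heading=244.7°, groundspeed=100.1 kt

Leg 1: desired track 33.2°; wind correction -1.3° → command heading 31.9°, groundspeed 111.7 kt
Leg 2: desired track 64.8°; wind correction +0.5° → command heading 65.3°, groundspeed 112.1 kt
Leg 3: desired track 245.2°; wind correction -0.5° → command heading 244.7°, groundspeed 100.1 kt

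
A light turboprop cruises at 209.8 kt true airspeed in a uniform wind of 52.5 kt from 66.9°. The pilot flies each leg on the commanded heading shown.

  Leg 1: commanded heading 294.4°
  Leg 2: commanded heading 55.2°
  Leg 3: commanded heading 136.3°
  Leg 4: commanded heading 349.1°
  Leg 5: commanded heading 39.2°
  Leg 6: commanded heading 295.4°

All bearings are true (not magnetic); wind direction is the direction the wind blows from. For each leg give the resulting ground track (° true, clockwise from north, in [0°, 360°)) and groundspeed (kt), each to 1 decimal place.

Leg 1: track=285.4°, groundspeed=248.3 kt
Leg 2: track=51.4°, groundspeed=158.7 kt
Leg 3: track=150.7°, groundspeed=197.5 kt
Leg 4: track=334.6°, groundspeed=205.2 kt
Leg 5: track=30.7°, groundspeed=165.1 kt
Leg 6: track=286.3°, groundspeed=247.7 kt

Leg 1: heading 294.4°; drift -9.0° → track 285.4°, groundspeed 248.3 kt
Leg 2: heading 55.2°; drift -3.8° → track 51.4°, groundspeed 158.7 kt
Leg 3: heading 136.3°; drift +14.4° → track 150.7°, groundspeed 197.5 kt
Leg 4: heading 349.1°; drift -14.5° → track 334.6°, groundspeed 205.2 kt
Leg 5: heading 39.2°; drift -8.5° → track 30.7°, groundspeed 165.1 kt
Leg 6: heading 295.4°; drift -9.1° → track 286.3°, groundspeed 247.7 kt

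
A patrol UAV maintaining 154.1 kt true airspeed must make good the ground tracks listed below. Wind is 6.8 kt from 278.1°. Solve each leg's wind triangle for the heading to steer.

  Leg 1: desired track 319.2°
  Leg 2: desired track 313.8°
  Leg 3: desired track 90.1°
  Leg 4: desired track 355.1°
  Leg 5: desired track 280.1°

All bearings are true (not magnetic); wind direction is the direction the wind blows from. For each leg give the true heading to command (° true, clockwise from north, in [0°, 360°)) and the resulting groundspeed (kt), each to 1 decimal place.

Leg 1: desired track 319.2°; wind correction -1.7° → command heading 317.5°, groundspeed 148.9 kt
Leg 2: desired track 313.8°; wind correction -1.5° → command heading 312.3°, groundspeed 148.5 kt
Leg 3: desired track 90.1°; wind correction -0.4° → command heading 89.7°, groundspeed 160.8 kt
Leg 4: desired track 355.1°; wind correction -2.5° → command heading 352.6°, groundspeed 152.4 kt
Leg 5: desired track 280.1°; wind correction -0.1° → command heading 280.0°, groundspeed 147.3 kt

Leg 1: heading=317.5°, groundspeed=148.9 kt
Leg 2: heading=312.3°, groundspeed=148.5 kt
Leg 3: heading=89.7°, groundspeed=160.8 kt
Leg 4: heading=352.6°, groundspeed=152.4 kt
Leg 5: heading=280.0°, groundspeed=147.3 kt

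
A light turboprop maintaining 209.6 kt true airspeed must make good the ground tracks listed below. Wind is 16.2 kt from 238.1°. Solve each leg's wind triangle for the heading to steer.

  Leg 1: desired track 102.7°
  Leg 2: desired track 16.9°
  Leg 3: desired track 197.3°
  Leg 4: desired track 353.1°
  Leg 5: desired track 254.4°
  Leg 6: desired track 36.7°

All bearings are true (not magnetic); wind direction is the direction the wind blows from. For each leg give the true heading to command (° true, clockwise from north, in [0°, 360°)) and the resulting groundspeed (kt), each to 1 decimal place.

Leg 1: desired track 102.7°; wind correction +3.1° → command heading 105.8°, groundspeed 220.8 kt
Leg 2: desired track 16.9°; wind correction -2.9° → command heading 14.0°, groundspeed 221.5 kt
Leg 3: desired track 197.3°; wind correction +2.9° → command heading 200.2°, groundspeed 197.1 kt
Leg 4: desired track 353.1°; wind correction -4.0° → command heading 349.1°, groundspeed 215.9 kt
Leg 5: desired track 254.4°; wind correction -1.2° → command heading 253.2°, groundspeed 194.0 kt
Leg 6: desired track 36.7°; wind correction -1.6° → command heading 35.1°, groundspeed 224.6 kt

Leg 1: heading=105.8°, groundspeed=220.8 kt
Leg 2: heading=14.0°, groundspeed=221.5 kt
Leg 3: heading=200.2°, groundspeed=197.1 kt
Leg 4: heading=349.1°, groundspeed=215.9 kt
Leg 5: heading=253.2°, groundspeed=194.0 kt
Leg 6: heading=35.1°, groundspeed=224.6 kt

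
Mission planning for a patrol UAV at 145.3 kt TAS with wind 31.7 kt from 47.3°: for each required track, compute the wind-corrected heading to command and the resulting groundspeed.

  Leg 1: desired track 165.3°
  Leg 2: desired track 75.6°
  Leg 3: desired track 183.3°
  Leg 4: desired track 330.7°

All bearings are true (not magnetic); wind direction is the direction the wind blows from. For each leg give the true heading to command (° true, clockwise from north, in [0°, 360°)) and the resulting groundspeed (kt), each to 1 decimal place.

Leg 1: heading=154.2°, groundspeed=157.5 kt
Leg 2: heading=69.7°, groundspeed=116.6 kt
Leg 3: heading=174.6°, groundspeed=166.4 kt
Leg 4: heading=343.0°, groundspeed=134.6 kt

Leg 1: desired track 165.3°; wind correction -11.1° → command heading 154.2°, groundspeed 157.5 kt
Leg 2: desired track 75.6°; wind correction -5.9° → command heading 69.7°, groundspeed 116.6 kt
Leg 3: desired track 183.3°; wind correction -8.7° → command heading 174.6°, groundspeed 166.4 kt
Leg 4: desired track 330.7°; wind correction +12.3° → command heading 343.0°, groundspeed 134.6 kt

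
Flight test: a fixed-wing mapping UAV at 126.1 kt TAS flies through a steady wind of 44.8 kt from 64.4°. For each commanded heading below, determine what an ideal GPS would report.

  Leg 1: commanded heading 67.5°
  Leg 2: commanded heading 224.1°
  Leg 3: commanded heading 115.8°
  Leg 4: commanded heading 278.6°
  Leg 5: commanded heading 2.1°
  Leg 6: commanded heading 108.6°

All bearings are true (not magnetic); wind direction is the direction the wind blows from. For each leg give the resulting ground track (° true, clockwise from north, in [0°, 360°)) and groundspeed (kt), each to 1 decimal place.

Leg 1: track=69.2°, groundspeed=81.4 kt
Leg 2: track=229.4°, groundspeed=168.8 kt
Leg 3: track=135.4°, groundspeed=104.2 kt
Leg 4: track=269.8°, groundspeed=165.1 kt
Leg 5: track=341.5°, groundspeed=112.5 kt
Leg 6: track=127.0°, groundspeed=99.0 kt

Leg 1: heading 67.5°; drift +1.7° → track 69.2°, groundspeed 81.4 kt
Leg 2: heading 224.1°; drift +5.3° → track 229.4°, groundspeed 168.8 kt
Leg 3: heading 115.8°; drift +19.6° → track 135.4°, groundspeed 104.2 kt
Leg 4: heading 278.6°; drift -8.8° → track 269.8°, groundspeed 165.1 kt
Leg 5: heading 2.1°; drift -20.6° → track 341.5°, groundspeed 112.5 kt
Leg 6: heading 108.6°; drift +18.4° → track 127.0°, groundspeed 99.0 kt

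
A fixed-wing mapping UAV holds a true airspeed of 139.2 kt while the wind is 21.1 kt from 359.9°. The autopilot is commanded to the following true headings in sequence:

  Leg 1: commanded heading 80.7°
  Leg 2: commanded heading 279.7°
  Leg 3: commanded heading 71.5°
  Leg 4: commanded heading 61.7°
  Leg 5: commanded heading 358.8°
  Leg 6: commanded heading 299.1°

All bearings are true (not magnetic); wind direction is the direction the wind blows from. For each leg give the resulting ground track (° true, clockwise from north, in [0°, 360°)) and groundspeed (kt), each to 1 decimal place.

Leg 1: heading 80.7°; drift +8.7° → track 89.4°, groundspeed 137.4 kt
Leg 2: heading 279.7°; drift -8.7° → track 271.0°, groundspeed 137.2 kt
Leg 3: heading 71.5°; drift +8.6° → track 80.1°, groundspeed 134.0 kt
Leg 4: heading 61.7°; drift +8.2° → track 69.9°, groundspeed 130.6 kt
Leg 5: heading 358.8°; drift -0.2° → track 358.6°, groundspeed 118.1 kt
Leg 6: heading 299.1°; drift -8.1° → track 291.0°, groundspeed 130.2 kt

Leg 1: track=89.4°, groundspeed=137.4 kt
Leg 2: track=271.0°, groundspeed=137.2 kt
Leg 3: track=80.1°, groundspeed=134.0 kt
Leg 4: track=69.9°, groundspeed=130.6 kt
Leg 5: track=358.6°, groundspeed=118.1 kt
Leg 6: track=291.0°, groundspeed=130.2 kt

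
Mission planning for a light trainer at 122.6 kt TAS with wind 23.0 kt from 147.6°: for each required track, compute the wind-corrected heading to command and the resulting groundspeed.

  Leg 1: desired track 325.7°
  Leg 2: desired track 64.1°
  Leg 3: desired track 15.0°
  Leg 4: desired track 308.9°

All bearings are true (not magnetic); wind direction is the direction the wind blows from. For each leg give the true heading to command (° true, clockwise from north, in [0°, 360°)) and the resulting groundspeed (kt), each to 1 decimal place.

Leg 1: heading=325.3°, groundspeed=145.6 kt
Leg 2: heading=74.8°, groundspeed=117.8 kt
Leg 3: heading=22.9°, groundspeed=137.0 kt
Leg 4: heading=305.5°, groundspeed=144.2 kt

Leg 1: desired track 325.7°; wind correction -0.4° → command heading 325.3°, groundspeed 145.6 kt
Leg 2: desired track 64.1°; wind correction +10.7° → command heading 74.8°, groundspeed 117.8 kt
Leg 3: desired track 15.0°; wind correction +7.9° → command heading 22.9°, groundspeed 137.0 kt
Leg 4: desired track 308.9°; wind correction -3.4° → command heading 305.5°, groundspeed 144.2 kt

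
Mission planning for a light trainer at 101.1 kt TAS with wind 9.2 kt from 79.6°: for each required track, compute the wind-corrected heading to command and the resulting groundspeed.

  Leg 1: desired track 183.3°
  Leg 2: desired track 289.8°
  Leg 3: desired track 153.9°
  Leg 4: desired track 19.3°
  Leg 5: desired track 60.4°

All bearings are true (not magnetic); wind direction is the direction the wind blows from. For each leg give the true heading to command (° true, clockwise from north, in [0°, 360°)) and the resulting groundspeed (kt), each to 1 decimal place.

Leg 1: desired track 183.3°; wind correction -5.1° → command heading 178.2°, groundspeed 102.9 kt
Leg 2: desired track 289.8°; wind correction +2.6° → command heading 292.4°, groundspeed 108.9 kt
Leg 3: desired track 153.9°; wind correction -5.0° → command heading 148.9°, groundspeed 98.2 kt
Leg 4: desired track 19.3°; wind correction +4.5° → command heading 23.8°, groundspeed 96.2 kt
Leg 5: desired track 60.4°; wind correction +1.7° → command heading 62.1°, groundspeed 92.4 kt

Leg 1: heading=178.2°, groundspeed=102.9 kt
Leg 2: heading=292.4°, groundspeed=108.9 kt
Leg 3: heading=148.9°, groundspeed=98.2 kt
Leg 4: heading=23.8°, groundspeed=96.2 kt
Leg 5: heading=62.1°, groundspeed=92.4 kt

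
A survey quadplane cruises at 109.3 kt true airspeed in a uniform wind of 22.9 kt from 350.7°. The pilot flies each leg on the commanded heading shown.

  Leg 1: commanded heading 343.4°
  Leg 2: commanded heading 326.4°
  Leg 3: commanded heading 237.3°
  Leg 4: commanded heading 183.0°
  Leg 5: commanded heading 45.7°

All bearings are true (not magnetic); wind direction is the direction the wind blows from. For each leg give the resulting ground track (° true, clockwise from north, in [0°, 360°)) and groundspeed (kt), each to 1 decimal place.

Leg 1: track=341.5°, groundspeed=86.6 kt
Leg 2: track=320.3°, groundspeed=88.9 kt
Leg 3: track=227.2°, groundspeed=120.2 kt
Leg 4: track=180.9°, groundspeed=131.8 kt
Leg 5: track=56.7°, groundspeed=98.0 kt

Leg 1: heading 343.4°; drift -1.9° → track 341.5°, groundspeed 86.6 kt
Leg 2: heading 326.4°; drift -6.1° → track 320.3°, groundspeed 88.9 kt
Leg 3: heading 237.3°; drift -10.1° → track 227.2°, groundspeed 120.2 kt
Leg 4: heading 183.0°; drift -2.1° → track 180.9°, groundspeed 131.8 kt
Leg 5: heading 45.7°; drift +11.0° → track 56.7°, groundspeed 98.0 kt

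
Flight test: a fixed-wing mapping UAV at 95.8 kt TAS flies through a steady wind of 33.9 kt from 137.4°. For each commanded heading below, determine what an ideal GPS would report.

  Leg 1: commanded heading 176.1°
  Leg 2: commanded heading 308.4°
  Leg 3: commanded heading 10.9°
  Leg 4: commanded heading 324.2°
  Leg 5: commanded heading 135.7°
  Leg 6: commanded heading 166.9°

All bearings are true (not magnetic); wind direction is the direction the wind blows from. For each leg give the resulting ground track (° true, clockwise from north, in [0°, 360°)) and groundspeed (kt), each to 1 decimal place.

Leg 1: heading 176.1°; drift +17.0° → track 193.1°, groundspeed 72.5 kt
Leg 2: heading 308.4°; drift +2.3° → track 310.7°, groundspeed 129.4 kt
Leg 3: heading 10.9°; drift -13.2° → track 357.7°, groundspeed 119.1 kt
Leg 4: heading 324.2°; drift -1.8° → track 322.4°, groundspeed 129.5 kt
Leg 5: heading 135.7°; drift -0.9° → track 134.8°, groundspeed 61.9 kt
Leg 6: heading 166.9°; drift +14.1° → track 181.0°, groundspeed 68.4 kt

Leg 1: track=193.1°, groundspeed=72.5 kt
Leg 2: track=310.7°, groundspeed=129.4 kt
Leg 3: track=357.7°, groundspeed=119.1 kt
Leg 4: track=322.4°, groundspeed=129.5 kt
Leg 5: track=134.8°, groundspeed=61.9 kt
Leg 6: track=181.0°, groundspeed=68.4 kt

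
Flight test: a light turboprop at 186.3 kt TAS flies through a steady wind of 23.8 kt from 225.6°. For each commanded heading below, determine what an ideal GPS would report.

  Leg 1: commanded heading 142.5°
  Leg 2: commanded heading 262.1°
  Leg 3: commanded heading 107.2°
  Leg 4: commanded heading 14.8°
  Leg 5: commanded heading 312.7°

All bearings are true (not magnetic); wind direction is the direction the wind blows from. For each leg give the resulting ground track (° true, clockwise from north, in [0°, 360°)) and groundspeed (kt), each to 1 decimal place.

Leg 1: track=135.2°, groundspeed=185.0 kt
Leg 2: track=266.9°, groundspeed=167.8 kt
Leg 3: track=101.2°, groundspeed=198.7 kt
Leg 4: track=18.2°, groundspeed=207.1 kt
Leg 5: track=320.0°, groundspeed=186.6 kt

Leg 1: heading 142.5°; drift -7.3° → track 135.2°, groundspeed 185.0 kt
Leg 2: heading 262.1°; drift +4.8° → track 266.9°, groundspeed 167.8 kt
Leg 3: heading 107.2°; drift -6.0° → track 101.2°, groundspeed 198.7 kt
Leg 4: heading 14.8°; drift +3.4° → track 18.2°, groundspeed 207.1 kt
Leg 5: heading 312.7°; drift +7.3° → track 320.0°, groundspeed 186.6 kt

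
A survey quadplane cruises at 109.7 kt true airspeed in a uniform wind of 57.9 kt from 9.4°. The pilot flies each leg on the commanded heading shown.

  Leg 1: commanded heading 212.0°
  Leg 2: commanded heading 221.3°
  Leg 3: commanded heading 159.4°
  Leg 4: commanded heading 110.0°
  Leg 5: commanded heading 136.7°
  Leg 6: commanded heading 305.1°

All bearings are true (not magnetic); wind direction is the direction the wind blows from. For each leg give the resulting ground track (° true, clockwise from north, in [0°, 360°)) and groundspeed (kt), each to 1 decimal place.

Leg 1: heading 212.0°; drift -7.8° → track 204.2°, groundspeed 164.7 kt
Leg 2: heading 221.3°; drift -10.9° → track 210.4°, groundspeed 161.8 kt
Leg 3: heading 159.4°; drift +10.3° → track 169.7°, groundspeed 162.4 kt
Leg 4: heading 110.0°; drift +25.3° → track 135.3°, groundspeed 133.1 kt
Leg 5: heading 136.7°; drift +17.6° → track 154.3°, groundspeed 151.9 kt
Leg 6: heading 305.1°; drift -31.7° → track 273.4°, groundspeed 99.4 kt

Leg 1: track=204.2°, groundspeed=164.7 kt
Leg 2: track=210.4°, groundspeed=161.8 kt
Leg 3: track=169.7°, groundspeed=162.4 kt
Leg 4: track=135.3°, groundspeed=133.1 kt
Leg 5: track=154.3°, groundspeed=151.9 kt
Leg 6: track=273.4°, groundspeed=99.4 kt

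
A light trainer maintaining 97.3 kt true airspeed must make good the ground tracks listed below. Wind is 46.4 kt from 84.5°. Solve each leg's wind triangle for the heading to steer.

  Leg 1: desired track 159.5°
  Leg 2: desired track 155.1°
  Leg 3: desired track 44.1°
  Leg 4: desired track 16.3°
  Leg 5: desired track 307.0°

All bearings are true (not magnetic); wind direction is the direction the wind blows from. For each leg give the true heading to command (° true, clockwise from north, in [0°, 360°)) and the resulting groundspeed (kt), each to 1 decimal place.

Leg 1: heading=132.1°, groundspeed=74.4 kt
Leg 2: heading=128.4°, groundspeed=71.5 kt
Leg 3: heading=62.1°, groundspeed=57.2 kt
Leg 4: heading=42.6°, groundspeed=70.0 kt
Leg 5: heading=325.8°, groundspeed=126.3 kt

Leg 1: desired track 159.5°; wind correction -27.4° → command heading 132.1°, groundspeed 74.4 kt
Leg 2: desired track 155.1°; wind correction -26.7° → command heading 128.4°, groundspeed 71.5 kt
Leg 3: desired track 44.1°; wind correction +18.0° → command heading 62.1°, groundspeed 57.2 kt
Leg 4: desired track 16.3°; wind correction +26.3° → command heading 42.6°, groundspeed 70.0 kt
Leg 5: desired track 307.0°; wind correction +18.8° → command heading 325.8°, groundspeed 126.3 kt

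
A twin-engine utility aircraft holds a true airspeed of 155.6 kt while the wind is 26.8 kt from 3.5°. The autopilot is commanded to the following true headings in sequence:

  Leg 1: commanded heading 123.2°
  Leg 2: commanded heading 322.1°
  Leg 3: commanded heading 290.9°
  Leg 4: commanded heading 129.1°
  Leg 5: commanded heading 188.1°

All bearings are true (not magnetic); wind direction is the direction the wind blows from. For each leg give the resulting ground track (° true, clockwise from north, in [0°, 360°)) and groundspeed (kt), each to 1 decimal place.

Leg 1: track=131.0°, groundspeed=170.5 kt
Leg 2: track=314.6°, groundspeed=136.7 kt
Leg 3: track=281.1°, groundspeed=149.8 kt
Leg 4: track=136.4°, groundspeed=172.6 kt
Leg 5: track=187.4°, groundspeed=182.3 kt

Leg 1: heading 123.2°; drift +7.8° → track 131.0°, groundspeed 170.5 kt
Leg 2: heading 322.1°; drift -7.5° → track 314.6°, groundspeed 136.7 kt
Leg 3: heading 290.9°; drift -9.8° → track 281.1°, groundspeed 149.8 kt
Leg 4: heading 129.1°; drift +7.3° → track 136.4°, groundspeed 172.6 kt
Leg 5: heading 188.1°; drift -0.7° → track 187.4°, groundspeed 182.3 kt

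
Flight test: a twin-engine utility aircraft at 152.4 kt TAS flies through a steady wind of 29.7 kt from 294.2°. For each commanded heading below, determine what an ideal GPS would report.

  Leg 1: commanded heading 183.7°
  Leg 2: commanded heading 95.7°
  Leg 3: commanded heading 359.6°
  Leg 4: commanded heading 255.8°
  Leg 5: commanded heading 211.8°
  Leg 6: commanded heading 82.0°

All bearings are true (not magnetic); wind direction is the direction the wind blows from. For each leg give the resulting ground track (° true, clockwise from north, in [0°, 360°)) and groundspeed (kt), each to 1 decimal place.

Leg 1: heading 183.7°; drift -9.7° → track 174.0°, groundspeed 165.2 kt
Leg 2: heading 95.7°; drift +3.0° → track 98.7°, groundspeed 180.8 kt
Leg 3: heading 359.6°; drift +10.9° → track 10.5°, groundspeed 142.6 kt
Leg 4: heading 255.8°; drift -8.1° → track 247.7°, groundspeed 130.4 kt
Leg 5: heading 211.8°; drift -11.2° → track 200.6°, groundspeed 151.4 kt
Leg 6: heading 82.0°; drift +5.1° → track 87.1°, groundspeed 178.2 kt

Leg 1: track=174.0°, groundspeed=165.2 kt
Leg 2: track=98.7°, groundspeed=180.8 kt
Leg 3: track=10.5°, groundspeed=142.6 kt
Leg 4: track=247.7°, groundspeed=130.4 kt
Leg 5: track=200.6°, groundspeed=151.4 kt
Leg 6: track=87.1°, groundspeed=178.2 kt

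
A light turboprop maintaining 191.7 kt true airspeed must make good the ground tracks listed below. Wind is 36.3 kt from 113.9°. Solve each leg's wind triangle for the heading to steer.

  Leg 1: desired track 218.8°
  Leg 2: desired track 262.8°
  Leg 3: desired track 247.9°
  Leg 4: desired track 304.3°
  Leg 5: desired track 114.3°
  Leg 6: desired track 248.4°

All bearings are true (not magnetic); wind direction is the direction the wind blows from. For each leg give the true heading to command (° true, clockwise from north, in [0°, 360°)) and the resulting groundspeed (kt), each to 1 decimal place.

Leg 1: desired track 218.8°; wind correction -10.5° → command heading 208.3°, groundspeed 197.8 kt
Leg 2: desired track 262.8°; wind correction -5.6° → command heading 257.2°, groundspeed 221.9 kt
Leg 3: desired track 247.9°; wind correction -7.8° → command heading 240.1°, groundspeed 215.1 kt
Leg 4: desired track 304.3°; wind correction +2.0° → command heading 306.3°, groundspeed 227.3 kt
Leg 5: desired track 114.3°; wind correction -0.1° → command heading 114.2°, groundspeed 155.4 kt
Leg 6: desired track 248.4°; wind correction -7.8° → command heading 240.6°, groundspeed 215.4 kt

Leg 1: heading=208.3°, groundspeed=197.8 kt
Leg 2: heading=257.2°, groundspeed=221.9 kt
Leg 3: heading=240.1°, groundspeed=215.1 kt
Leg 4: heading=306.3°, groundspeed=227.3 kt
Leg 5: heading=114.2°, groundspeed=155.4 kt
Leg 6: heading=240.6°, groundspeed=215.4 kt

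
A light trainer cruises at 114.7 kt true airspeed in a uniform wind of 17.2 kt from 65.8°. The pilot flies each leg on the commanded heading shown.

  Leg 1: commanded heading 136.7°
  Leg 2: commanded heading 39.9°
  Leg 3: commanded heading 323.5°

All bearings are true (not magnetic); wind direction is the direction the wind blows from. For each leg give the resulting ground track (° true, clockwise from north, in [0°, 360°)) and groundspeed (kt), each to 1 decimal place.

Leg 1: heading 136.7°; drift +8.5° → track 145.2°, groundspeed 110.3 kt
Leg 2: heading 39.9°; drift -4.3° → track 35.6°, groundspeed 99.5 kt
Leg 3: heading 323.5°; drift -8.1° → track 315.4°, groundspeed 119.6 kt

Leg 1: track=145.2°, groundspeed=110.3 kt
Leg 2: track=35.6°, groundspeed=99.5 kt
Leg 3: track=315.4°, groundspeed=119.6 kt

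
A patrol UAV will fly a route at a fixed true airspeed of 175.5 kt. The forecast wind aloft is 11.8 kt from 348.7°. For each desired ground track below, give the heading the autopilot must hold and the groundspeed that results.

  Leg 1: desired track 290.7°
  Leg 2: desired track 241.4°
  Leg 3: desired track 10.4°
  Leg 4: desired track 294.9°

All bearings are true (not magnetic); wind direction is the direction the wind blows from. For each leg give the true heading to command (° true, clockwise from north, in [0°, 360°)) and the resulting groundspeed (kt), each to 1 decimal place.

Leg 1: desired track 290.7°; wind correction +3.3° → command heading 294.0°, groundspeed 169.0 kt
Leg 2: desired track 241.4°; wind correction +3.7° → command heading 245.1°, groundspeed 178.6 kt
Leg 3: desired track 10.4°; wind correction -1.4° → command heading 9.0°, groundspeed 164.5 kt
Leg 4: desired track 294.9°; wind correction +3.1° → command heading 298.0°, groundspeed 168.3 kt

Leg 1: heading=294.0°, groundspeed=169.0 kt
Leg 2: heading=245.1°, groundspeed=178.6 kt
Leg 3: heading=9.0°, groundspeed=164.5 kt
Leg 4: heading=298.0°, groundspeed=168.3 kt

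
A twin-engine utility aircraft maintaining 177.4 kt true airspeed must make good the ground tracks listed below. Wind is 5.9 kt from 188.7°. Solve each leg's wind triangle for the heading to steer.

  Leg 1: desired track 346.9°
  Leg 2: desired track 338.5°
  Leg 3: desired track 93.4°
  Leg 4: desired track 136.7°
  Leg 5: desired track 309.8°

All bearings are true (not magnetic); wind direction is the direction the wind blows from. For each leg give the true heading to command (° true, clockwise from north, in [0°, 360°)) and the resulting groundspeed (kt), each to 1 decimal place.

Leg 1: heading=346.2°, groundspeed=182.9 kt
Leg 2: heading=337.5°, groundspeed=182.5 kt
Leg 3: heading=95.3°, groundspeed=177.8 kt
Leg 4: heading=138.2°, groundspeed=173.7 kt
Leg 5: heading=308.2°, groundspeed=180.4 kt

Leg 1: desired track 346.9°; wind correction -0.7° → command heading 346.2°, groundspeed 182.9 kt
Leg 2: desired track 338.5°; wind correction -1.0° → command heading 337.5°, groundspeed 182.5 kt
Leg 3: desired track 93.4°; wind correction +1.9° → command heading 95.3°, groundspeed 177.8 kt
Leg 4: desired track 136.7°; wind correction +1.5° → command heading 138.2°, groundspeed 173.7 kt
Leg 5: desired track 309.8°; wind correction -1.6° → command heading 308.2°, groundspeed 180.4 kt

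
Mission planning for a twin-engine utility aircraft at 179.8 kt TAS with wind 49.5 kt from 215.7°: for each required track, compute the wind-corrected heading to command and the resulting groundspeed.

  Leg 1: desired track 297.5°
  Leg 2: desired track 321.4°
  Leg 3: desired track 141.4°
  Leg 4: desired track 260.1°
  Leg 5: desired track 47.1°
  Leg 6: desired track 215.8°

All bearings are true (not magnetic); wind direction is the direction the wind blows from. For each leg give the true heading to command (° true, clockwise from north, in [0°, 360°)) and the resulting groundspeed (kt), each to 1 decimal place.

Leg 1: desired track 297.5°; wind correction -15.8° → command heading 281.7°, groundspeed 165.9 kt
Leg 2: desired track 321.4°; wind correction -15.4° → command heading 306.0°, groundspeed 186.8 kt
Leg 3: desired track 141.4°; wind correction +15.4° → command heading 156.8°, groundspeed 160.0 kt
Leg 4: desired track 260.1°; wind correction -11.1° → command heading 249.0°, groundspeed 141.1 kt
Leg 5: desired track 47.1°; wind correction +3.1° → command heading 50.2°, groundspeed 228.1 kt
Leg 6: desired track 215.8°; wind correction +0.0° → command heading 215.8°, groundspeed 130.3 kt

Leg 1: heading=281.7°, groundspeed=165.9 kt
Leg 2: heading=306.0°, groundspeed=186.8 kt
Leg 3: heading=156.8°, groundspeed=160.0 kt
Leg 4: heading=249.0°, groundspeed=141.1 kt
Leg 5: heading=50.2°, groundspeed=228.1 kt
Leg 6: heading=215.8°, groundspeed=130.3 kt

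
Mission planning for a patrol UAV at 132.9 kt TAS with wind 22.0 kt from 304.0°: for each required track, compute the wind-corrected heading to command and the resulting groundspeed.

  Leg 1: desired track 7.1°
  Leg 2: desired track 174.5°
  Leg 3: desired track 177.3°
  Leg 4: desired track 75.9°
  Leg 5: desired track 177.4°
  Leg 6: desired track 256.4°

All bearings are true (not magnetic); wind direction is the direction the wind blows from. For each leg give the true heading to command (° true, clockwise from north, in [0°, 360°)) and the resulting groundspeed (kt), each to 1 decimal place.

Leg 1: heading=358.6°, groundspeed=121.5 kt
Leg 2: heading=181.8°, groundspeed=145.8 kt
Leg 3: heading=184.9°, groundspeed=144.9 kt
Leg 4: heading=68.8°, groundspeed=146.6 kt
Leg 5: heading=185.0°, groundspeed=144.8 kt
Leg 6: heading=263.4°, groundspeed=117.1 kt

Leg 1: desired track 7.1°; wind correction -8.5° → command heading 358.6°, groundspeed 121.5 kt
Leg 2: desired track 174.5°; wind correction +7.3° → command heading 181.8°, groundspeed 145.8 kt
Leg 3: desired track 177.3°; wind correction +7.6° → command heading 184.9°, groundspeed 144.9 kt
Leg 4: desired track 75.9°; wind correction -7.1° → command heading 68.8°, groundspeed 146.6 kt
Leg 5: desired track 177.4°; wind correction +7.6° → command heading 185.0°, groundspeed 144.8 kt
Leg 6: desired track 256.4°; wind correction +7.0° → command heading 263.4°, groundspeed 117.1 kt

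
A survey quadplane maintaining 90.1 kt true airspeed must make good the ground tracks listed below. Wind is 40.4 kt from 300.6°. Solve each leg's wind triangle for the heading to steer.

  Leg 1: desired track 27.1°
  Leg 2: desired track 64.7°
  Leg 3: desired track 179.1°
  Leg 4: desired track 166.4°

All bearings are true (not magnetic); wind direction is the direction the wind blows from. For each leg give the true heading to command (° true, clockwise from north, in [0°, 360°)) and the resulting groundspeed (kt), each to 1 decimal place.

Leg 1: heading=0.5°, groundspeed=78.1 kt
Leg 2: heading=42.9°, groundspeed=106.3 kt
Leg 3: heading=201.6°, groundspeed=104.4 kt
Leg 4: heading=185.2°, groundspeed=113.5 kt

Leg 1: desired track 27.1°; wind correction -26.6° → command heading 0.5°, groundspeed 78.1 kt
Leg 2: desired track 64.7°; wind correction -21.8° → command heading 42.9°, groundspeed 106.3 kt
Leg 3: desired track 179.1°; wind correction +22.5° → command heading 201.6°, groundspeed 104.4 kt
Leg 4: desired track 166.4°; wind correction +18.8° → command heading 185.2°, groundspeed 113.5 kt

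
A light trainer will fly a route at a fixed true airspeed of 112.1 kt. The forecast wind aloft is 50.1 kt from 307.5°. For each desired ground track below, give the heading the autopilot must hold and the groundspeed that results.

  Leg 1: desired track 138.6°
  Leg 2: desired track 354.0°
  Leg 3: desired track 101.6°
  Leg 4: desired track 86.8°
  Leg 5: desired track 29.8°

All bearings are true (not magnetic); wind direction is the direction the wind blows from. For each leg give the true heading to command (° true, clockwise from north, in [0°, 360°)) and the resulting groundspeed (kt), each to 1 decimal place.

Leg 1: desired track 138.6°; wind correction +4.9° → command heading 143.5°, groundspeed 160.8 kt
Leg 2: desired track 354.0°; wind correction -18.9° → command heading 335.1°, groundspeed 71.6 kt
Leg 3: desired track 101.6°; wind correction -11.3° → command heading 90.3°, groundspeed 155.0 kt
Leg 4: desired track 86.8°; wind correction -16.9° → command heading 69.9°, groundspeed 145.2 kt
Leg 5: desired track 29.8°; wind correction -26.3° → command heading 3.5°, groundspeed 93.8 kt

Leg 1: heading=143.5°, groundspeed=160.8 kt
Leg 2: heading=335.1°, groundspeed=71.6 kt
Leg 3: heading=90.3°, groundspeed=155.0 kt
Leg 4: heading=69.9°, groundspeed=145.2 kt
Leg 5: heading=3.5°, groundspeed=93.8 kt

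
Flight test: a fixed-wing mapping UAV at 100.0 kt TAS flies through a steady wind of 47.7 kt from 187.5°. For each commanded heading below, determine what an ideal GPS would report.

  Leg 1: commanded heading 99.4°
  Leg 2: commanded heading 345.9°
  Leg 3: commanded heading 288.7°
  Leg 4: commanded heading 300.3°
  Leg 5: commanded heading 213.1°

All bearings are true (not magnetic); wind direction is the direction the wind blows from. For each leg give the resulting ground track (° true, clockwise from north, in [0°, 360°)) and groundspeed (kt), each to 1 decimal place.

Leg 1: heading 99.4°; drift -25.8° → track 73.6°, groundspeed 109.4 kt
Leg 2: heading 345.9°; drift +6.9° → track 352.8°, groundspeed 145.4 kt
Leg 3: heading 288.7°; drift +23.2° → track 311.9°, groundspeed 118.9 kt
Leg 4: heading 300.3°; drift +20.4° → track 320.7°, groundspeed 126.4 kt
Leg 5: heading 213.1°; drift +19.9° → track 233.0°, groundspeed 60.6 kt

Leg 1: track=73.6°, groundspeed=109.4 kt
Leg 2: track=352.8°, groundspeed=145.4 kt
Leg 3: track=311.9°, groundspeed=118.9 kt
Leg 4: track=320.7°, groundspeed=126.4 kt
Leg 5: track=233.0°, groundspeed=60.6 kt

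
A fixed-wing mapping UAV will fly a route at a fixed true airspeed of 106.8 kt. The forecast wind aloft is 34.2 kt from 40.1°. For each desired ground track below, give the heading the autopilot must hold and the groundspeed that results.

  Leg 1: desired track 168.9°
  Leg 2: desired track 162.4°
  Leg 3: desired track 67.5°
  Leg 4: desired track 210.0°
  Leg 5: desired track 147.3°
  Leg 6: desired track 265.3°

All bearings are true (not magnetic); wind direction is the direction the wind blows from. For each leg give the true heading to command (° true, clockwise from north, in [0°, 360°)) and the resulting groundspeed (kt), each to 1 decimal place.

Leg 1: desired track 168.9°; wind correction -14.5° → command heading 154.4°, groundspeed 124.9 kt
Leg 2: desired track 162.4°; wind correction -15.7° → command heading 146.7°, groundspeed 121.1 kt
Leg 3: desired track 67.5°; wind correction -8.5° → command heading 59.0°, groundspeed 75.3 kt
Leg 4: desired track 210.0°; wind correction -3.2° → command heading 206.8°, groundspeed 140.3 kt
Leg 5: desired track 147.3°; wind correction -17.8° → command heading 129.5°, groundspeed 111.8 kt
Leg 6: desired track 265.3°; wind correction +13.1° → command heading 278.4°, groundspeed 128.1 kt

Leg 1: heading=154.4°, groundspeed=124.9 kt
Leg 2: heading=146.7°, groundspeed=121.1 kt
Leg 3: heading=59.0°, groundspeed=75.3 kt
Leg 4: heading=206.8°, groundspeed=140.3 kt
Leg 5: heading=129.5°, groundspeed=111.8 kt
Leg 6: heading=278.4°, groundspeed=128.1 kt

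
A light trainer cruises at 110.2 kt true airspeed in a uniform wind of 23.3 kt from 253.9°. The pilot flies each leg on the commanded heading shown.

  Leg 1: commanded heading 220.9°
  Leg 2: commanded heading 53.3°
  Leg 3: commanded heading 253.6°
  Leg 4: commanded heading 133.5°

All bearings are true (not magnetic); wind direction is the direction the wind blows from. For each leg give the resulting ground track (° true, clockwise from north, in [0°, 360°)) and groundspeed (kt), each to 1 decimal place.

Leg 1: heading 220.9°; drift -8.0° → track 212.9°, groundspeed 91.5 kt
Leg 2: heading 53.3°; drift +3.6° → track 56.9°, groundspeed 132.3 kt
Leg 3: heading 253.6°; drift -0.1° → track 253.5°, groundspeed 86.9 kt
Leg 4: heading 133.5°; drift -9.4° → track 124.1°, groundspeed 123.6 kt

Leg 1: track=212.9°, groundspeed=91.5 kt
Leg 2: track=56.9°, groundspeed=132.3 kt
Leg 3: track=253.5°, groundspeed=86.9 kt
Leg 4: track=124.1°, groundspeed=123.6 kt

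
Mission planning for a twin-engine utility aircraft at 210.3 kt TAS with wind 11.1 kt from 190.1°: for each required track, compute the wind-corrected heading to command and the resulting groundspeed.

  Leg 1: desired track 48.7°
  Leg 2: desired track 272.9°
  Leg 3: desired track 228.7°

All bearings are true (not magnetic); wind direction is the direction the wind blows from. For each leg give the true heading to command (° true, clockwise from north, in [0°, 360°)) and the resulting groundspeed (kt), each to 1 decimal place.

Leg 1: heading=50.6°, groundspeed=218.9 kt
Leg 2: heading=269.9°, groundspeed=208.6 kt
Leg 3: heading=226.8°, groundspeed=201.5 kt

Leg 1: desired track 48.7°; wind correction +1.9° → command heading 50.6°, groundspeed 218.9 kt
Leg 2: desired track 272.9°; wind correction -3.0° → command heading 269.9°, groundspeed 208.6 kt
Leg 3: desired track 228.7°; wind correction -1.9° → command heading 226.8°, groundspeed 201.5 kt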